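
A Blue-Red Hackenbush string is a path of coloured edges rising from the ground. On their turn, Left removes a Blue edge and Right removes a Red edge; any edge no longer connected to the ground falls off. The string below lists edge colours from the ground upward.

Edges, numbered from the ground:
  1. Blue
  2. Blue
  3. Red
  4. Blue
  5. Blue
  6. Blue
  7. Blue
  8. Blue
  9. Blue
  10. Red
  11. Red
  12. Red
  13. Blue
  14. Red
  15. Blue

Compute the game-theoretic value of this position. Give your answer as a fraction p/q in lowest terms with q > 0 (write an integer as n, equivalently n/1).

Prefix values for Blue Blue Red Blue Blue Blue Blue Blue Blue Red Red Red Blue Red Blue via {L|R} + simplicity:
v_1 [B]  L=[0]  R=[(no moves)]  — 1
v_2 [BB]  L=[0; 1]  R=[(no moves)]  — 2
v_3 [BBR]  L=[0; 1]  R=[2]  — 3/2
v_4 [BBRB]  L=[0; 1; 3/2]  R=[2]  — 7/4
v_5 [BBRBB]  L=[0; 1; 3/2; 7/4]  R=[2]  — 15/8
v_6 [BBRBBB]  L=[0; 1; 3/2; 7/4; 15/8]  R=[2]  — 31/16
v_7 [BBRBBBB]  L=[0; 1; 3/2; 7/4; 15/8; 31/16]  R=[2]  — 63/32
v_8 [BBRBBBBB]  L=[0; 1; 3/2; 7/4; 15/8; 31/16; 63/32]  R=[2]  — 127/64
v_9 [BBRBBBBBB]  L=[0; 1; 3/2; 7/4; 15/8; 31/16; 63/32; 127/64]  R=[2]  — 255/128
v_10 [BBRBBBBBBR]  L=[0; 1; 3/2; 7/4; 15/8; 31/16; 63/32; 127/64]  R=[255/128; 2]  — 509/256
v_11 [BBRBBBBBBRR]  L=[0; 1; 3/2; 7/4; 15/8; 31/16; 63/32; 127/64]  R=[509/256; 255/128; 2]  — 1017/512
v_12 [BBRBBBBBBRRR]  L=[0; 1; 3/2; 7/4; 15/8; 31/16; 63/32; 127/64]  R=[1017/512; 509/256; 255/128; 2]  — 2033/1024
v_13 [BBRBBBBBBRRRB]  L=[0; 1; 3/2; 7/4; 15/8; 31/16; 63/32; 127/64; 2033/1024]  R=[1017/512; 509/256; 255/128; 2]  — 4067/2048
v_14 [BBRBBBBBBRRRBR]  L=[0; 1; 3/2; 7/4; 15/8; 31/16; 63/32; 127/64; 2033/1024]  R=[4067/2048; 1017/512; 509/256; 255/128; 2]  — 8133/4096
v_15 [BBRBBBBBBRRRBRB]  L=[0; 1; 3/2; 7/4; 15/8; 31/16; 63/32; 127/64; 2033/1024; 8133/4096]  R=[4067/2048; 1017/512; 509/256; 255/128; 2]  — 16267/8192

16267/8192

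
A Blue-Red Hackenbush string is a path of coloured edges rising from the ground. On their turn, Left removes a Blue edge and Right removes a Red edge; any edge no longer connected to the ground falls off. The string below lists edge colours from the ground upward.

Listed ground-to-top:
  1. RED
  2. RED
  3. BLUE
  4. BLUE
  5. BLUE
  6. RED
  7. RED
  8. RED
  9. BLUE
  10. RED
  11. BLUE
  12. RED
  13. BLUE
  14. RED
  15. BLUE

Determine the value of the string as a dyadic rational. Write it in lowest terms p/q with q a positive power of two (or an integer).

-10069/8192

Build g(s[:k]) for k = 1..15, string s = RED RED BLUE BLUE BLUE RED RED RED BLUE RED BLUE RED BLUE RED BLUE.
R: Left {  }, Right { 0 } => simplest -1
RR: Left {  }, Right { -1,0 } => simplest -2
RRB: Left { -2 }, Right { -1,0 } => simplest -3/2
RRBB: Left { -2,-3/2 }, Right { -1,0 } => simplest -5/4
RRBBB: Left { -2,-3/2,-5/4 }, Right { -1,0 } => simplest -9/8
RRBBBR: Left { -2,-3/2,-5/4 }, Right { -9/8,-1,0 } => simplest -19/16
RRBBBRR: Left { -2,-3/2,-5/4 }, Right { -19/16,-9/8,-1,0 } => simplest -39/32
RRBBBRRR: Left { -2,-3/2,-5/4 }, Right { -39/32,-19/16,-9/8,-1,0 } => simplest -79/64
RRBBBRRRB: Left { -2,-3/2,-5/4,-79/64 }, Right { -39/32,-19/16,-9/8,-1,0 } => simplest -157/128
RRBBBRRRBR: Left { -2,-3/2,-5/4,-79/64 }, Right { -157/128,-39/32,-19/16,-9/8,-1,0 } => simplest -315/256
RRBBBRRRBRB: Left { -2,-3/2,-5/4,-79/64,-315/256 }, Right { -157/128,-39/32,-19/16,-9/8,-1,0 } => simplest -629/512
RRBBBRRRBRBR: Left { -2,-3/2,-5/4,-79/64,-315/256 }, Right { -629/512,-157/128,-39/32,-19/16,-9/8,-1,0 } => simplest -1259/1024
RRBBBRRRBRBRB: Left { -2,-3/2,-5/4,-79/64,-315/256,-1259/1024 }, Right { -629/512,-157/128,-39/32,-19/16,-9/8,-1,0 } => simplest -2517/2048
RRBBBRRRBRBRBR: Left { -2,-3/2,-5/4,-79/64,-315/256,-1259/1024 }, Right { -2517/2048,-629/512,-157/128,-39/32,-19/16,-9/8,-1,0 } => simplest -5035/4096
RRBBBRRRBRBRBRB: Left { -2,-3/2,-5/4,-79/64,-315/256,-1259/1024,-5035/4096 }, Right { -2517/2048,-629/512,-157/128,-39/32,-19/16,-9/8,-1,0 } => simplest -10069/8192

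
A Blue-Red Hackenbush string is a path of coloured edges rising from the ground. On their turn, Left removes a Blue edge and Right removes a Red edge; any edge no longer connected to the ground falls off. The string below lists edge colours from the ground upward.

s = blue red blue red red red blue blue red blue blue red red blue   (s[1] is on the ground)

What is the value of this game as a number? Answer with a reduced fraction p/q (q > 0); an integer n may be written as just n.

1 of 14 · b · max L 0 · min R +∞ -> 1
2 of 14 · br · max L 0 · min R 1 -> 1/2
3 of 14 · brb · max L 1/2 · min R 1 -> 3/4
4 of 14 · brbr · max L 1/2 · min R 3/4 -> 5/8
5 of 14 · brbrr · max L 1/2 · min R 5/8 -> 9/16
6 of 14 · brbrrr · max L 1/2 · min R 9/16 -> 17/32
7 of 14 · brbrrrb · max L 17/32 · min R 9/16 -> 35/64
8 of 14 · brbrrrbb · max L 35/64 · min R 9/16 -> 71/128
9 of 14 · brbrrrbbr · max L 35/64 · min R 71/128 -> 141/256
10 of 14 · brbrrrbbrb · max L 141/256 · min R 71/128 -> 283/512
11 of 14 · brbrrrbbrbb · max L 283/512 · min R 71/128 -> 567/1024
12 of 14 · brbrrrbbrbbr · max L 283/512 · min R 567/1024 -> 1133/2048
13 of 14 · brbrrrbbrbbrr · max L 283/512 · min R 1133/2048 -> 2265/4096
14 of 14 · brbrrrbbrbbrrb · max L 2265/4096 · min R 1133/2048 -> 4531/8192

4531/8192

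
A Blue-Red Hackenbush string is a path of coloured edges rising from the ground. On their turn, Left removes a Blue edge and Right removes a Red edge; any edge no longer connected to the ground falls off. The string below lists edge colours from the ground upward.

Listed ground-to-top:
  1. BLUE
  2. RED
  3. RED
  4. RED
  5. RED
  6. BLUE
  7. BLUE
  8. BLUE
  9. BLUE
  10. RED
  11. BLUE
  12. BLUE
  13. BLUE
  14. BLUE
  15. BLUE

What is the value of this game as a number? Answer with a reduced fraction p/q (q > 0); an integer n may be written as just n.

1983/16384

edge 1 of 15 (BLUE): { 0 | none } so 1
edge 2 of 15 (RED): { 0 | 1 } so 1/2
edge 3 of 15 (RED): { 0 | 1/2, 1 } so 1/4
edge 4 of 15 (RED): { 0 | 1/4, 1/2, 1 } so 1/8
edge 5 of 15 (RED): { 0 | 1/8, 1/4, 1/2, 1 } so 1/16
edge 6 of 15 (BLUE): { 0, 1/16 | 1/8, 1/4, 1/2, 1 } so 3/32
edge 7 of 15 (BLUE): { 0, 1/16, 3/32 | 1/8, 1/4, 1/2, 1 } so 7/64
edge 8 of 15 (BLUE): { 0, 1/16, 3/32, 7/64 | 1/8, 1/4, 1/2, 1 } so 15/128
edge 9 of 15 (BLUE): { 0, 1/16, 3/32, 7/64, 15/128 | 1/8, 1/4, 1/2, 1 } so 31/256
edge 10 of 15 (RED): { 0, 1/16, 3/32, 7/64, 15/128 | 31/256, 1/8, 1/4, 1/2, 1 } so 61/512
edge 11 of 15 (BLUE): { 0, 1/16, 3/32, 7/64, 15/128, 61/512 | 31/256, 1/8, 1/4, 1/2, 1 } so 123/1024
edge 12 of 15 (BLUE): { 0, 1/16, 3/32, 7/64, 15/128, 61/512, 123/1024 | 31/256, 1/8, 1/4, 1/2, 1 } so 247/2048
edge 13 of 15 (BLUE): { 0, 1/16, 3/32, 7/64, 15/128, 61/512, 123/1024, 247/2048 | 31/256, 1/8, 1/4, 1/2, 1 } so 495/4096
edge 14 of 15 (BLUE): { 0, 1/16, 3/32, 7/64, 15/128, 61/512, 123/1024, 247/2048, 495/4096 | 31/256, 1/8, 1/4, 1/2, 1 } so 991/8192
edge 15 of 15 (BLUE): { 0, 1/16, 3/32, 7/64, 15/128, 61/512, 123/1024, 247/2048, 495/4096, 991/8192 | 31/256, 1/8, 1/4, 1/2, 1 } so 1983/16384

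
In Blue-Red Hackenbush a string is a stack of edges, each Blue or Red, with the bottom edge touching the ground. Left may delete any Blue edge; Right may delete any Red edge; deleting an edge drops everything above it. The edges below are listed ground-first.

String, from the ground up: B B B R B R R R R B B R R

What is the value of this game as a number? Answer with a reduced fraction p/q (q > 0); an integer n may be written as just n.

step 1: add B to get B; options L={ 0 } R={ (no moves) } -> 1
step 2: add B to get BB; options L={ 0, 1 } R={ (no moves) } -> 2
step 3: add B to get BBB; options L={ 0, 1, 2 } R={ (no moves) } -> 3
step 4: add R to get BBBR; options L={ 0, 1, 2 } R={ 3 } -> 5/2
step 5: add B to get BBBRB; options L={ 0, 1, 2, 5/2 } R={ 3 } -> 11/4
step 6: add R to get BBBRBR; options L={ 0, 1, 2, 5/2 } R={ 11/4, 3 } -> 21/8
step 7: add R to get BBBRBRR; options L={ 0, 1, 2, 5/2 } R={ 21/8, 11/4, 3 } -> 41/16
step 8: add R to get BBBRBRRR; options L={ 0, 1, 2, 5/2 } R={ 41/16, 21/8, 11/4, 3 } -> 81/32
step 9: add R to get BBBRBRRRR; options L={ 0, 1, 2, 5/2 } R={ 81/32, 41/16, 21/8, 11/4, 3 } -> 161/64
step 10: add B to get BBBRBRRRRB; options L={ 0, 1, 2, 5/2, 161/64 } R={ 81/32, 41/16, 21/8, 11/4, 3 } -> 323/128
step 11: add B to get BBBRBRRRRBB; options L={ 0, 1, 2, 5/2, 161/64, 323/128 } R={ 81/32, 41/16, 21/8, 11/4, 3 } -> 647/256
step 12: add R to get BBBRBRRRRBBR; options L={ 0, 1, 2, 5/2, 161/64, 323/128 } R={ 647/256, 81/32, 41/16, 21/8, 11/4, 3 } -> 1293/512
step 13: add R to get BBBRBRRRRBBRR; options L={ 0, 1, 2, 5/2, 161/64, 323/128 } R={ 1293/512, 647/256, 81/32, 41/16, 21/8, 11/4, 3 } -> 2585/1024

2585/1024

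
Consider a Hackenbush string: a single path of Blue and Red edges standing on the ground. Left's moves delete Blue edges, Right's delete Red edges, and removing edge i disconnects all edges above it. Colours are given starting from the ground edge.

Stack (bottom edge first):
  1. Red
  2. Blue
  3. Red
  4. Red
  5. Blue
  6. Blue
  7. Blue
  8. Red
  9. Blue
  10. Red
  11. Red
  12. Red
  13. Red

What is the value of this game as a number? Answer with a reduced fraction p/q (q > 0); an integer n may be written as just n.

-3167/4096

step 1: add Red to get R; options L={ — } R={ 0 } — -1
step 2: add Blue to get RB; options L={ -1 } R={ 0 } — -1/2
step 3: add Red to get RBR; options L={ -1 } R={ -1/2 0 } — -3/4
step 4: add Red to get RBRR; options L={ -1 } R={ -3/4 -1/2 0 } — -7/8
step 5: add Blue to get RBRRB; options L={ -1 -7/8 } R={ -3/4 -1/2 0 } — -13/16
step 6: add Blue to get RBRRBB; options L={ -1 -7/8 -13/16 } R={ -3/4 -1/2 0 } — -25/32
step 7: add Blue to get RBRRBBB; options L={ -1 -7/8 -13/16 -25/32 } R={ -3/4 -1/2 0 } — -49/64
step 8: add Red to get RBRRBBBR; options L={ -1 -7/8 -13/16 -25/32 } R={ -49/64 -3/4 -1/2 0 } — -99/128
step 9: add Blue to get RBRRBBBRB; options L={ -1 -7/8 -13/16 -25/32 -99/128 } R={ -49/64 -3/4 -1/2 0 } — -197/256
step 10: add Red to get RBRRBBBRBR; options L={ -1 -7/8 -13/16 -25/32 -99/128 } R={ -197/256 -49/64 -3/4 -1/2 0 } — -395/512
step 11: add Red to get RBRRBBBRBRR; options L={ -1 -7/8 -13/16 -25/32 -99/128 } R={ -395/512 -197/256 -49/64 -3/4 -1/2 0 } — -791/1024
step 12: add Red to get RBRRBBBRBRRR; options L={ -1 -7/8 -13/16 -25/32 -99/128 } R={ -791/1024 -395/512 -197/256 -49/64 -3/4 -1/2 0 } — -1583/2048
step 13: add Red to get RBRRBBBRBRRRR; options L={ -1 -7/8 -13/16 -25/32 -99/128 } R={ -1583/2048 -791/1024 -395/512 -197/256 -49/64 -3/4 -1/2 0 } — -3167/4096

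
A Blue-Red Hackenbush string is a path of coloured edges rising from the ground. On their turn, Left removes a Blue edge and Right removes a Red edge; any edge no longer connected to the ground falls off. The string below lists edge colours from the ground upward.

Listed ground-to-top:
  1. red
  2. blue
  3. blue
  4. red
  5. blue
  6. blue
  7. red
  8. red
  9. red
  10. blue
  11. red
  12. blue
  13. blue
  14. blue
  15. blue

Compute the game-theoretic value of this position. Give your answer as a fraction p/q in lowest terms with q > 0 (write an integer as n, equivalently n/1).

Recurse on prefixes of the 15-edge string red blue blue red blue blue red red red blue red blue blue blue blue:
v(r) = { ∅ | 0 } → -1
v(rb) = { -1 | 0 } → -1/2
v(rbb) = { -1 -1/2 | 0 } → -1/4
v(rbbr) = { -1 -1/2 | -1/4 0 } → -3/8
v(rbbrb) = { -1 -1/2 -3/8 | -1/4 0 } → -5/16
v(rbbrbb) = { -1 -1/2 -3/8 -5/16 | -1/4 0 } → -9/32
v(rbbrbbr) = { -1 -1/2 -3/8 -5/16 | -9/32 -1/4 0 } → -19/64
v(rbbrbbrr) = { -1 -1/2 -3/8 -5/16 | -19/64 -9/32 -1/4 0 } → -39/128
v(rbbrbbrrr) = { -1 -1/2 -3/8 -5/16 | -39/128 -19/64 -9/32 -1/4 0 } → -79/256
v(rbbrbbrrrb) = { -1 -1/2 -3/8 -5/16 -79/256 | -39/128 -19/64 -9/32 -1/4 0 } → -157/512
v(rbbrbbrrrbr) = { -1 -1/2 -3/8 -5/16 -79/256 | -157/512 -39/128 -19/64 -9/32 -1/4 0 } → -315/1024
v(rbbrbbrrrbrb) = { -1 -1/2 -3/8 -5/16 -79/256 -315/1024 | -157/512 -39/128 -19/64 -9/32 -1/4 0 } → -629/2048
v(rbbrbbrrrbrbb) = { -1 -1/2 -3/8 -5/16 -79/256 -315/1024 -629/2048 | -157/512 -39/128 -19/64 -9/32 -1/4 0 } → -1257/4096
v(rbbrbbrrrbrbbb) = { -1 -1/2 -3/8 -5/16 -79/256 -315/1024 -629/2048 -1257/4096 | -157/512 -39/128 -19/64 -9/32 -1/4 0 } → -2513/8192
v(rbbrbbrrrbrbbbb) = { -1 -1/2 -3/8 -5/16 -79/256 -315/1024 -629/2048 -1257/4096 -2513/8192 | -157/512 -39/128 -19/64 -9/32 -1/4 0 } → -5025/16384

-5025/16384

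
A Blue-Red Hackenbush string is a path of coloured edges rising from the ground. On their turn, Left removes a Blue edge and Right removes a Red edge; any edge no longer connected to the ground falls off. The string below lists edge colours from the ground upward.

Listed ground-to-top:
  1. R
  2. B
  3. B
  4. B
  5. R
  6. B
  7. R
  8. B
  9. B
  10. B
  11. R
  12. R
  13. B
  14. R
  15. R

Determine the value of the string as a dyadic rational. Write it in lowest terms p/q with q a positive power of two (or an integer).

Build val(s[:k]) for k = 1..15, string s = R B B B R B R B B B R R B R R.
R: Left {  }, Right { 0 } gives simplest -1
RB: Left { -1 }, Right { 0 } gives simplest -1/2
RBB: Left { -1 -1/2 }, Right { 0 } gives simplest -1/4
RBBB: Left { -1 -1/2 -1/4 }, Right { 0 } gives simplest -1/8
RBBBR: Left { -1 -1/2 -1/4 }, Right { -1/8 0 } gives simplest -3/16
RBBBRB: Left { -1 -1/2 -1/4 -3/16 }, Right { -1/8 0 } gives simplest -5/32
RBBBRBR: Left { -1 -1/2 -1/4 -3/16 }, Right { -5/32 -1/8 0 } gives simplest -11/64
RBBBRBRB: Left { -1 -1/2 -1/4 -3/16 -11/64 }, Right { -5/32 -1/8 0 } gives simplest -21/128
RBBBRBRBB: Left { -1 -1/2 -1/4 -3/16 -11/64 -21/128 }, Right { -5/32 -1/8 0 } gives simplest -41/256
RBBBRBRBBB: Left { -1 -1/2 -1/4 -3/16 -11/64 -21/128 -41/256 }, Right { -5/32 -1/8 0 } gives simplest -81/512
RBBBRBRBBBR: Left { -1 -1/2 -1/4 -3/16 -11/64 -21/128 -41/256 }, Right { -81/512 -5/32 -1/8 0 } gives simplest -163/1024
RBBBRBRBBBRR: Left { -1 -1/2 -1/4 -3/16 -11/64 -21/128 -41/256 }, Right { -163/1024 -81/512 -5/32 -1/8 0 } gives simplest -327/2048
RBBBRBRBBBRRB: Left { -1 -1/2 -1/4 -3/16 -11/64 -21/128 -41/256 -327/2048 }, Right { -163/1024 -81/512 -5/32 -1/8 0 } gives simplest -653/4096
RBBBRBRBBBRRBR: Left { -1 -1/2 -1/4 -3/16 -11/64 -21/128 -41/256 -327/2048 }, Right { -653/4096 -163/1024 -81/512 -5/32 -1/8 0 } gives simplest -1307/8192
RBBBRBRBBBRRBRR: Left { -1 -1/2 -1/4 -3/16 -11/64 -21/128 -41/256 -327/2048 }, Right { -1307/8192 -653/4096 -163/1024 -81/512 -5/32 -1/8 0 } gives simplest -2615/16384

-2615/16384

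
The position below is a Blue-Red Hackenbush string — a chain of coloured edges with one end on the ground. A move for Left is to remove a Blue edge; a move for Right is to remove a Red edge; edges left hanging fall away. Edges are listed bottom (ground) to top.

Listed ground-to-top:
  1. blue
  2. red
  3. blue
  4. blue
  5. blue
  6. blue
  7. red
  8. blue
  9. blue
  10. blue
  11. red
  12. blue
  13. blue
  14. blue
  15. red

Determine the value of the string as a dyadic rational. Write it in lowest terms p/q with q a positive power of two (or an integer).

Recurse on prefixes of the 15-edge string blue red blue blue blue blue red blue blue blue red blue blue blue red:
edge 1 of 15 (blue): { 0 | ∅ } gives 1
edge 2 of 15 (red): { 0 | 1 } gives 1/2
edge 3 of 15 (blue): { 0, 1/2 | 1 } gives 3/4
edge 4 of 15 (blue): { 0, 1/2, 3/4 | 1 } gives 7/8
edge 5 of 15 (blue): { 0, 1/2, 3/4, 7/8 | 1 } gives 15/16
edge 6 of 15 (blue): { 0, 1/2, 3/4, 7/8, 15/16 | 1 } gives 31/32
edge 7 of 15 (red): { 0, 1/2, 3/4, 7/8, 15/16 | 31/32, 1 } gives 61/64
edge 8 of 15 (blue): { 0, 1/2, 3/4, 7/8, 15/16, 61/64 | 31/32, 1 } gives 123/128
edge 9 of 15 (blue): { 0, 1/2, 3/4, 7/8, 15/16, 61/64, 123/128 | 31/32, 1 } gives 247/256
edge 10 of 15 (blue): { 0, 1/2, 3/4, 7/8, 15/16, 61/64, 123/128, 247/256 | 31/32, 1 } gives 495/512
edge 11 of 15 (red): { 0, 1/2, 3/4, 7/8, 15/16, 61/64, 123/128, 247/256 | 495/512, 31/32, 1 } gives 989/1024
edge 12 of 15 (blue): { 0, 1/2, 3/4, 7/8, 15/16, 61/64, 123/128, 247/256, 989/1024 | 495/512, 31/32, 1 } gives 1979/2048
edge 13 of 15 (blue): { 0, 1/2, 3/4, 7/8, 15/16, 61/64, 123/128, 247/256, 989/1024, 1979/2048 | 495/512, 31/32, 1 } gives 3959/4096
edge 14 of 15 (blue): { 0, 1/2, 3/4, 7/8, 15/16, 61/64, 123/128, 247/256, 989/1024, 1979/2048, 3959/4096 | 495/512, 31/32, 1 } gives 7919/8192
edge 15 of 15 (red): { 0, 1/2, 3/4, 7/8, 15/16, 61/64, 123/128, 247/256, 989/1024, 1979/2048, 3959/4096 | 7919/8192, 495/512, 31/32, 1 } gives 15837/16384

15837/16384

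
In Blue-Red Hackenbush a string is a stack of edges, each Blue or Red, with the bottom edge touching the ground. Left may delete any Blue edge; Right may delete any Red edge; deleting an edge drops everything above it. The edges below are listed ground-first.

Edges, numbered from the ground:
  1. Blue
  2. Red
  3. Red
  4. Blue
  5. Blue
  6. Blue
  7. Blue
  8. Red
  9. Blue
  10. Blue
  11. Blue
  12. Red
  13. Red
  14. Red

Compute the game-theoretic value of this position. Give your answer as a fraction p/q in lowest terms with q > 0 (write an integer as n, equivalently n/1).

Prefix values for Blue Red Red Blue Blue Blue Blue Red Blue Blue Blue Red Red Red via {L|R} + simplicity:
v_1 [B]  L=[0]  R=[(no moves)]  -> 1
v_2 [BR]  L=[0]  R=[1]  -> 1/2
v_3 [BRR]  L=[0]  R=[1/2 1]  -> 1/4
v_4 [BRRB]  L=[0 1/4]  R=[1/2 1]  -> 3/8
v_5 [BRRBB]  L=[0 1/4 3/8]  R=[1/2 1]  -> 7/16
v_6 [BRRBBB]  L=[0 1/4 3/8 7/16]  R=[1/2 1]  -> 15/32
v_7 [BRRBBBB]  L=[0 1/4 3/8 7/16 15/32]  R=[1/2 1]  -> 31/64
v_8 [BRRBBBBR]  L=[0 1/4 3/8 7/16 15/32]  R=[31/64 1/2 1]  -> 61/128
v_9 [BRRBBBBRB]  L=[0 1/4 3/8 7/16 15/32 61/128]  R=[31/64 1/2 1]  -> 123/256
v_10 [BRRBBBBRBB]  L=[0 1/4 3/8 7/16 15/32 61/128 123/256]  R=[31/64 1/2 1]  -> 247/512
v_11 [BRRBBBBRBBB]  L=[0 1/4 3/8 7/16 15/32 61/128 123/256 247/512]  R=[31/64 1/2 1]  -> 495/1024
v_12 [BRRBBBBRBBBR]  L=[0 1/4 3/8 7/16 15/32 61/128 123/256 247/512]  R=[495/1024 31/64 1/2 1]  -> 989/2048
v_13 [BRRBBBBRBBBRR]  L=[0 1/4 3/8 7/16 15/32 61/128 123/256 247/512]  R=[989/2048 495/1024 31/64 1/2 1]  -> 1977/4096
v_14 [BRRBBBBRBBBRRR]  L=[0 1/4 3/8 7/16 15/32 61/128 123/256 247/512]  R=[1977/4096 989/2048 495/1024 31/64 1/2 1]  -> 3953/8192

3953/8192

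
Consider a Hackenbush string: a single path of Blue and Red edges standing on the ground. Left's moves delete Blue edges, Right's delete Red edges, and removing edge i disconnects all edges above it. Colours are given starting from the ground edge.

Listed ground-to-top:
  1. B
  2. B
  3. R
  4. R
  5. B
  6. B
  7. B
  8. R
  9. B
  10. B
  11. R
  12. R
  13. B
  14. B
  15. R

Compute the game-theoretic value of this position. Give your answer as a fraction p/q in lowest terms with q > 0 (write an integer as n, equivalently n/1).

11981/8192

1 of 15 · B · max L 0 · min R +∞ = 1
2 of 15 · BB · max L 1 · min R +∞ = 2
3 of 15 · BBR · max L 1 · min R 2 = 3/2
4 of 15 · BBRR · max L 1 · min R 3/2 = 5/4
5 of 15 · BBRRB · max L 5/4 · min R 3/2 = 11/8
6 of 15 · BBRRBB · max L 11/8 · min R 3/2 = 23/16
7 of 15 · BBRRBBB · max L 23/16 · min R 3/2 = 47/32
8 of 15 · BBRRBBBR · max L 23/16 · min R 47/32 = 93/64
9 of 15 · BBRRBBBRB · max L 93/64 · min R 47/32 = 187/128
10 of 15 · BBRRBBBRBB · max L 187/128 · min R 47/32 = 375/256
11 of 15 · BBRRBBBRBBR · max L 187/128 · min R 375/256 = 749/512
12 of 15 · BBRRBBBRBBRR · max L 187/128 · min R 749/512 = 1497/1024
13 of 15 · BBRRBBBRBBRRB · max L 1497/1024 · min R 749/512 = 2995/2048
14 of 15 · BBRRBBBRBBRRBB · max L 2995/2048 · min R 749/512 = 5991/4096
15 of 15 · BBRRBBBRBBRRBBR · max L 2995/2048 · min R 5991/4096 = 11981/8192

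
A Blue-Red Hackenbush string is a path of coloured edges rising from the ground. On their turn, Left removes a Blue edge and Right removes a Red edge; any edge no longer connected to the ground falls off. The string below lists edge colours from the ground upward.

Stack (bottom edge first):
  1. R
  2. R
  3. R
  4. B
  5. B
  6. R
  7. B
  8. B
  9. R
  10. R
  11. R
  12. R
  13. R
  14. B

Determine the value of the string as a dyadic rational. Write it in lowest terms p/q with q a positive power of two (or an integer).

-4733/2048

value(R) = { · | 0 } — -1
value(RR) = { · | -1; 0 } — -2
value(RRR) = { · | -2; -1; 0 } — -3
value(RRRB) = { -3 | -2; -1; 0 } — -5/2
value(RRRBB) = { -3; -5/2 | -2; -1; 0 } — -9/4
value(RRRBBR) = { -3; -5/2 | -9/4; -2; -1; 0 } — -19/8
value(RRRBBRB) = { -3; -5/2; -19/8 | -9/4; -2; -1; 0 } — -37/16
value(RRRBBRBB) = { -3; -5/2; -19/8; -37/16 | -9/4; -2; -1; 0 } — -73/32
value(RRRBBRBBR) = { -3; -5/2; -19/8; -37/16 | -73/32; -9/4; -2; -1; 0 } — -147/64
value(RRRBBRBBRR) = { -3; -5/2; -19/8; -37/16 | -147/64; -73/32; -9/4; -2; -1; 0 } — -295/128
value(RRRBBRBBRRR) = { -3; -5/2; -19/8; -37/16 | -295/128; -147/64; -73/32; -9/4; -2; -1; 0 } — -591/256
value(RRRBBRBBRRRR) = { -3; -5/2; -19/8; -37/16 | -591/256; -295/128; -147/64; -73/32; -9/4; -2; -1; 0 } — -1183/512
value(RRRBBRBBRRRRR) = { -3; -5/2; -19/8; -37/16 | -1183/512; -591/256; -295/128; -147/64; -73/32; -9/4; -2; -1; 0 } — -2367/1024
value(RRRBBRBBRRRRRB) = { -3; -5/2; -19/8; -37/16; -2367/1024 | -1183/512; -591/256; -295/128; -147/64; -73/32; -9/4; -2; -1; 0 } — -4733/2048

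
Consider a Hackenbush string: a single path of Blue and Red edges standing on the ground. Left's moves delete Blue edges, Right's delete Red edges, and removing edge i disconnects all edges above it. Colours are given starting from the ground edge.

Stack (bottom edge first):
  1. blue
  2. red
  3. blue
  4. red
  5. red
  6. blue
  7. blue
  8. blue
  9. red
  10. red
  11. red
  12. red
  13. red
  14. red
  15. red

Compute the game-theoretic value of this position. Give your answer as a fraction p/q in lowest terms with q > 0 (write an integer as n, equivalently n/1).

9985/16384

value(b) = { 0 | · } -> 1
value(br) = { 0 | 1 } -> 1/2
value(brb) = { 0, 1/2 | 1 } -> 3/4
value(brbr) = { 0, 1/2 | 3/4, 1 } -> 5/8
value(brbrr) = { 0, 1/2 | 5/8, 3/4, 1 } -> 9/16
value(brbrrb) = { 0, 1/2, 9/16 | 5/8, 3/4, 1 } -> 19/32
value(brbrrbb) = { 0, 1/2, 9/16, 19/32 | 5/8, 3/4, 1 } -> 39/64
value(brbrrbbb) = { 0, 1/2, 9/16, 19/32, 39/64 | 5/8, 3/4, 1 } -> 79/128
value(brbrrbbbr) = { 0, 1/2, 9/16, 19/32, 39/64 | 79/128, 5/8, 3/4, 1 } -> 157/256
value(brbrrbbbrr) = { 0, 1/2, 9/16, 19/32, 39/64 | 157/256, 79/128, 5/8, 3/4, 1 } -> 313/512
value(brbrrbbbrrr) = { 0, 1/2, 9/16, 19/32, 39/64 | 313/512, 157/256, 79/128, 5/8, 3/4, 1 } -> 625/1024
value(brbrrbbbrrrr) = { 0, 1/2, 9/16, 19/32, 39/64 | 625/1024, 313/512, 157/256, 79/128, 5/8, 3/4, 1 } -> 1249/2048
value(brbrrbbbrrrrr) = { 0, 1/2, 9/16, 19/32, 39/64 | 1249/2048, 625/1024, 313/512, 157/256, 79/128, 5/8, 3/4, 1 } -> 2497/4096
value(brbrrbbbrrrrrr) = { 0, 1/2, 9/16, 19/32, 39/64 | 2497/4096, 1249/2048, 625/1024, 313/512, 157/256, 79/128, 5/8, 3/4, 1 } -> 4993/8192
value(brbrrbbbrrrrrrr) = { 0, 1/2, 9/16, 19/32, 39/64 | 4993/8192, 2497/4096, 1249/2048, 625/1024, 313/512, 157/256, 79/128, 5/8, 3/4, 1 } -> 9985/16384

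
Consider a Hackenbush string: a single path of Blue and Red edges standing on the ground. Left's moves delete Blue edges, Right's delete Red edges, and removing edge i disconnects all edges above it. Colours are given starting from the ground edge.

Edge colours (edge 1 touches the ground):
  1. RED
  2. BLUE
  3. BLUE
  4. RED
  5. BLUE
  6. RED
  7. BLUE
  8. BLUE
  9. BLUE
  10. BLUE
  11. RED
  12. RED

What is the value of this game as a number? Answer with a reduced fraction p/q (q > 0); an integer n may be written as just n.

Recurse on prefixes of the 12-edge string RED BLUE BLUE RED BLUE RED BLUE BLUE BLUE BLUE RED RED:
1 of 12 · R · max L −∞ · min R 0 = -1
2 of 12 · RB · max L -1 · min R 0 = -1/2
3 of 12 · RBB · max L -1/2 · min R 0 = -1/4
4 of 12 · RBBR · max L -1/2 · min R -1/4 = -3/8
5 of 12 · RBBRB · max L -3/8 · min R -1/4 = -5/16
6 of 12 · RBBRBR · max L -3/8 · min R -5/16 = -11/32
7 of 12 · RBBRBRB · max L -11/32 · min R -5/16 = -21/64
8 of 12 · RBBRBRBB · max L -21/64 · min R -5/16 = -41/128
9 of 12 · RBBRBRBBB · max L -41/128 · min R -5/16 = -81/256
10 of 12 · RBBRBRBBBB · max L -81/256 · min R -5/16 = -161/512
11 of 12 · RBBRBRBBBBR · max L -81/256 · min R -161/512 = -323/1024
12 of 12 · RBBRBRBBBBRR · max L -81/256 · min R -323/1024 = -647/2048

-647/2048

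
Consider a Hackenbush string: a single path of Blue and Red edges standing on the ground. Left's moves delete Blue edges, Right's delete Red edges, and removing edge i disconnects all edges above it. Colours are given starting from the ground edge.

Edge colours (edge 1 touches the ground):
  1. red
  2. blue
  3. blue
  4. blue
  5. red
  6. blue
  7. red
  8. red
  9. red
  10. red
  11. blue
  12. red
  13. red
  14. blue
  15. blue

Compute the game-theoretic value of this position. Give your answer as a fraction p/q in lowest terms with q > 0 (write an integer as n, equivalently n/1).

-3033/16384

step 1: add red to get r; options L={ (no moves) } R={ 0 } so -1
step 2: add blue to get rb; options L={ -1 } R={ 0 } so -1/2
step 3: add blue to get rbb; options L={ -1,-1/2 } R={ 0 } so -1/4
step 4: add blue to get rbbb; options L={ -1,-1/2,-1/4 } R={ 0 } so -1/8
step 5: add red to get rbbbr; options L={ -1,-1/2,-1/4 } R={ -1/8,0 } so -3/16
step 6: add blue to get rbbbrb; options L={ -1,-1/2,-1/4,-3/16 } R={ -1/8,0 } so -5/32
step 7: add red to get rbbbrbr; options L={ -1,-1/2,-1/4,-3/16 } R={ -5/32,-1/8,0 } so -11/64
step 8: add red to get rbbbrbrr; options L={ -1,-1/2,-1/4,-3/16 } R={ -11/64,-5/32,-1/8,0 } so -23/128
step 9: add red to get rbbbrbrrr; options L={ -1,-1/2,-1/4,-3/16 } R={ -23/128,-11/64,-5/32,-1/8,0 } so -47/256
step 10: add red to get rbbbrbrrrr; options L={ -1,-1/2,-1/4,-3/16 } R={ -47/256,-23/128,-11/64,-5/32,-1/8,0 } so -95/512
step 11: add blue to get rbbbrbrrrrb; options L={ -1,-1/2,-1/4,-3/16,-95/512 } R={ -47/256,-23/128,-11/64,-5/32,-1/8,0 } so -189/1024
step 12: add red to get rbbbrbrrrrbr; options L={ -1,-1/2,-1/4,-3/16,-95/512 } R={ -189/1024,-47/256,-23/128,-11/64,-5/32,-1/8,0 } so -379/2048
step 13: add red to get rbbbrbrrrrbrr; options L={ -1,-1/2,-1/4,-3/16,-95/512 } R={ -379/2048,-189/1024,-47/256,-23/128,-11/64,-5/32,-1/8,0 } so -759/4096
step 14: add blue to get rbbbrbrrrrbrrb; options L={ -1,-1/2,-1/4,-3/16,-95/512,-759/4096 } R={ -379/2048,-189/1024,-47/256,-23/128,-11/64,-5/32,-1/8,0 } so -1517/8192
step 15: add blue to get rbbbrbrrrrbrrbb; options L={ -1,-1/2,-1/4,-3/16,-95/512,-759/4096,-1517/8192 } R={ -379/2048,-189/1024,-47/256,-23/128,-11/64,-5/32,-1/8,0 } so -3033/16384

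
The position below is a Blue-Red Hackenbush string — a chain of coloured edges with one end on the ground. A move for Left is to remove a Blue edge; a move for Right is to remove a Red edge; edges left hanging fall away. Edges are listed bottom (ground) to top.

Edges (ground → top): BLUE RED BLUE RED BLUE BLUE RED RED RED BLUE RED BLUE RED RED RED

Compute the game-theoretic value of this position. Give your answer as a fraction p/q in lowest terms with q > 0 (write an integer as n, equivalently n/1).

11345/16384

step 1: add BLUE to get B; options L={ 0 } R={ — } gives 1
step 2: add RED to get BR; options L={ 0 } R={ 1 } gives 1/2
step 3: add BLUE to get BRB; options L={ 0, 1/2 } R={ 1 } gives 3/4
step 4: add RED to get BRBR; options L={ 0, 1/2 } R={ 3/4, 1 } gives 5/8
step 5: add BLUE to get BRBRB; options L={ 0, 1/2, 5/8 } R={ 3/4, 1 } gives 11/16
step 6: add BLUE to get BRBRBB; options L={ 0, 1/2, 5/8, 11/16 } R={ 3/4, 1 } gives 23/32
step 7: add RED to get BRBRBBR; options L={ 0, 1/2, 5/8, 11/16 } R={ 23/32, 3/4, 1 } gives 45/64
step 8: add RED to get BRBRBBRR; options L={ 0, 1/2, 5/8, 11/16 } R={ 45/64, 23/32, 3/4, 1 } gives 89/128
step 9: add RED to get BRBRBBRRR; options L={ 0, 1/2, 5/8, 11/16 } R={ 89/128, 45/64, 23/32, 3/4, 1 } gives 177/256
step 10: add BLUE to get BRBRBBRRRB; options L={ 0, 1/2, 5/8, 11/16, 177/256 } R={ 89/128, 45/64, 23/32, 3/4, 1 } gives 355/512
step 11: add RED to get BRBRBBRRRBR; options L={ 0, 1/2, 5/8, 11/16, 177/256 } R={ 355/512, 89/128, 45/64, 23/32, 3/4, 1 } gives 709/1024
step 12: add BLUE to get BRBRBBRRRBRB; options L={ 0, 1/2, 5/8, 11/16, 177/256, 709/1024 } R={ 355/512, 89/128, 45/64, 23/32, 3/4, 1 } gives 1419/2048
step 13: add RED to get BRBRBBRRRBRBR; options L={ 0, 1/2, 5/8, 11/16, 177/256, 709/1024 } R={ 1419/2048, 355/512, 89/128, 45/64, 23/32, 3/4, 1 } gives 2837/4096
step 14: add RED to get BRBRBBRRRBRBRR; options L={ 0, 1/2, 5/8, 11/16, 177/256, 709/1024 } R={ 2837/4096, 1419/2048, 355/512, 89/128, 45/64, 23/32, 3/4, 1 } gives 5673/8192
step 15: add RED to get BRBRBBRRRBRBRRR; options L={ 0, 1/2, 5/8, 11/16, 177/256, 709/1024 } R={ 5673/8192, 2837/4096, 1419/2048, 355/512, 89/128, 45/64, 23/32, 3/4, 1 } gives 11345/16384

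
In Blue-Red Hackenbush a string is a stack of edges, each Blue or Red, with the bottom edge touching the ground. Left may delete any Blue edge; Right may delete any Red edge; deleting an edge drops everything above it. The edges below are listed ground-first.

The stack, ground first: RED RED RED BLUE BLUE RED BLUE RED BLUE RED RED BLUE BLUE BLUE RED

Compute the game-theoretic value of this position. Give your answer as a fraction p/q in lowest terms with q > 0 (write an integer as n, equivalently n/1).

1 of 15 · R · max L −∞ · min R 0 ⇒ -1
2 of 15 · RR · max L −∞ · min R -1 ⇒ -2
3 of 15 · RRR · max L −∞ · min R -2 ⇒ -3
4 of 15 · RRRB · max L -3 · min R -2 ⇒ -5/2
5 of 15 · RRRBB · max L -5/2 · min R -2 ⇒ -9/4
6 of 15 · RRRBBR · max L -5/2 · min R -9/4 ⇒ -19/8
7 of 15 · RRRBBRB · max L -19/8 · min R -9/4 ⇒ -37/16
8 of 15 · RRRBBRBR · max L -19/8 · min R -37/16 ⇒ -75/32
9 of 15 · RRRBBRBRB · max L -75/32 · min R -37/16 ⇒ -149/64
10 of 15 · RRRBBRBRBR · max L -75/32 · min R -149/64 ⇒ -299/128
11 of 15 · RRRBBRBRBRR · max L -75/32 · min R -299/128 ⇒ -599/256
12 of 15 · RRRBBRBRBRRB · max L -599/256 · min R -299/128 ⇒ -1197/512
13 of 15 · RRRBBRBRBRRBB · max L -1197/512 · min R -299/128 ⇒ -2393/1024
14 of 15 · RRRBBRBRBRRBBB · max L -2393/1024 · min R -299/128 ⇒ -4785/2048
15 of 15 · RRRBBRBRBRRBBBR · max L -2393/1024 · min R -4785/2048 ⇒ -9571/4096

-9571/4096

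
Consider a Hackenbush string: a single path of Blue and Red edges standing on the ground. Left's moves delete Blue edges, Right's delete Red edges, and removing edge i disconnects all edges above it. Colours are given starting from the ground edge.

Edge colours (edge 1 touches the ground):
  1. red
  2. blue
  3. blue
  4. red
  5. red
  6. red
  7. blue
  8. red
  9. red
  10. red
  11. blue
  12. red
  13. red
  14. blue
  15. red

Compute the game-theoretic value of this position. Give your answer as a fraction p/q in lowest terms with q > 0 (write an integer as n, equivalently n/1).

-7643/16384

Build value(s[:k]) for k = 1..15, string s = red blue blue red red red blue red red red blue red red blue red.
value(r) = { ∅ | 0 } — -1
value(rb) = { -1 | 0 } — -1/2
value(rbb) = { -1, -1/2 | 0 } — -1/4
value(rbbr) = { -1, -1/2 | -1/4, 0 } — -3/8
value(rbbrr) = { -1, -1/2 | -3/8, -1/4, 0 } — -7/16
value(rbbrrr) = { -1, -1/2 | -7/16, -3/8, -1/4, 0 } — -15/32
value(rbbrrrb) = { -1, -1/2, -15/32 | -7/16, -3/8, -1/4, 0 } — -29/64
value(rbbrrrbr) = { -1, -1/2, -15/32 | -29/64, -7/16, -3/8, -1/4, 0 } — -59/128
value(rbbrrrbrr) = { -1, -1/2, -15/32 | -59/128, -29/64, -7/16, -3/8, -1/4, 0 } — -119/256
value(rbbrrrbrrr) = { -1, -1/2, -15/32 | -119/256, -59/128, -29/64, -7/16, -3/8, -1/4, 0 } — -239/512
value(rbbrrrbrrrb) = { -1, -1/2, -15/32, -239/512 | -119/256, -59/128, -29/64, -7/16, -3/8, -1/4, 0 } — -477/1024
value(rbbrrrbrrrbr) = { -1, -1/2, -15/32, -239/512 | -477/1024, -119/256, -59/128, -29/64, -7/16, -3/8, -1/4, 0 } — -955/2048
value(rbbrrrbrrrbrr) = { -1, -1/2, -15/32, -239/512 | -955/2048, -477/1024, -119/256, -59/128, -29/64, -7/16, -3/8, -1/4, 0 } — -1911/4096
value(rbbrrrbrrrbrrb) = { -1, -1/2, -15/32, -239/512, -1911/4096 | -955/2048, -477/1024, -119/256, -59/128, -29/64, -7/16, -3/8, -1/4, 0 } — -3821/8192
value(rbbrrrbrrrbrrbr) = { -1, -1/2, -15/32, -239/512, -1911/4096 | -3821/8192, -955/2048, -477/1024, -119/256, -59/128, -29/64, -7/16, -3/8, -1/4, 0 } — -7643/16384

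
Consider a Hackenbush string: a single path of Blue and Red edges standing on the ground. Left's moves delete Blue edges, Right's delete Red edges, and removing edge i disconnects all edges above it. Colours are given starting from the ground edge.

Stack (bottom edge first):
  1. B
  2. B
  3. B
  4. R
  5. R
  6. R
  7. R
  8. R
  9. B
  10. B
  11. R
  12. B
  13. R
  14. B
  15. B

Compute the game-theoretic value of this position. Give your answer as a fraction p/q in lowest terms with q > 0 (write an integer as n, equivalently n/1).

8407/4096

Prefix values for B B B R R R R R B B R B R B B via {L|R} + simplicity:
step 1: add B to get B; options L={ 0 } R={  } ⇒ 1
step 2: add B to get BB; options L={ 0 1 } R={  } ⇒ 2
step 3: add B to get BBB; options L={ 0 1 2 } R={  } ⇒ 3
step 4: add R to get BBBR; options L={ 0 1 2 } R={ 3 } ⇒ 5/2
step 5: add R to get BBBRR; options L={ 0 1 2 } R={ 5/2 3 } ⇒ 9/4
step 6: add R to get BBBRRR; options L={ 0 1 2 } R={ 9/4 5/2 3 } ⇒ 17/8
step 7: add R to get BBBRRRR; options L={ 0 1 2 } R={ 17/8 9/4 5/2 3 } ⇒ 33/16
step 8: add R to get BBBRRRRR; options L={ 0 1 2 } R={ 33/16 17/8 9/4 5/2 3 } ⇒ 65/32
step 9: add B to get BBBRRRRRB; options L={ 0 1 2 65/32 } R={ 33/16 17/8 9/4 5/2 3 } ⇒ 131/64
step 10: add B to get BBBRRRRRBB; options L={ 0 1 2 65/32 131/64 } R={ 33/16 17/8 9/4 5/2 3 } ⇒ 263/128
step 11: add R to get BBBRRRRRBBR; options L={ 0 1 2 65/32 131/64 } R={ 263/128 33/16 17/8 9/4 5/2 3 } ⇒ 525/256
step 12: add B to get BBBRRRRRBBRB; options L={ 0 1 2 65/32 131/64 525/256 } R={ 263/128 33/16 17/8 9/4 5/2 3 } ⇒ 1051/512
step 13: add R to get BBBRRRRRBBRBR; options L={ 0 1 2 65/32 131/64 525/256 } R={ 1051/512 263/128 33/16 17/8 9/4 5/2 3 } ⇒ 2101/1024
step 14: add B to get BBBRRRRRBBRBRB; options L={ 0 1 2 65/32 131/64 525/256 2101/1024 } R={ 1051/512 263/128 33/16 17/8 9/4 5/2 3 } ⇒ 4203/2048
step 15: add B to get BBBRRRRRBBRBRBB; options L={ 0 1 2 65/32 131/64 525/256 2101/1024 4203/2048 } R={ 1051/512 263/128 33/16 17/8 9/4 5/2 3 } ⇒ 8407/4096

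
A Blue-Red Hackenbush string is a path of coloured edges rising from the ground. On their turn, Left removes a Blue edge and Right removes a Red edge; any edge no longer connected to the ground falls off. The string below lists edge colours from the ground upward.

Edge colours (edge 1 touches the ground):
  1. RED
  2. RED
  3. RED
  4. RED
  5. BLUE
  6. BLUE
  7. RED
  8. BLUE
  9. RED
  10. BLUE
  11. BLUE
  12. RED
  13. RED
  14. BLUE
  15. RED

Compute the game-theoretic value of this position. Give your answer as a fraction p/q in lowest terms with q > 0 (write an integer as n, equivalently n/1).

R: Left { none }, Right { 0 } => simplest -1
RR: Left { none }, Right { -1, 0 } => simplest -2
RRR: Left { none }, Right { -2, -1, 0 } => simplest -3
RRRR: Left { none }, Right { -3, -2, -1, 0 } => simplest -4
RRRRB: Left { -4 }, Right { -3, -2, -1, 0 } => simplest -7/2
RRRRBB: Left { -4, -7/2 }, Right { -3, -2, -1, 0 } => simplest -13/4
RRRRBBR: Left { -4, -7/2 }, Right { -13/4, -3, -2, -1, 0 } => simplest -27/8
RRRRBBRB: Left { -4, -7/2, -27/8 }, Right { -13/4, -3, -2, -1, 0 } => simplest -53/16
RRRRBBRBR: Left { -4, -7/2, -27/8 }, Right { -53/16, -13/4, -3, -2, -1, 0 } => simplest -107/32
RRRRBBRBRB: Left { -4, -7/2, -27/8, -107/32 }, Right { -53/16, -13/4, -3, -2, -1, 0 } => simplest -213/64
RRRRBBRBRBB: Left { -4, -7/2, -27/8, -107/32, -213/64 }, Right { -53/16, -13/4, -3, -2, -1, 0 } => simplest -425/128
RRRRBBRBRBBR: Left { -4, -7/2, -27/8, -107/32, -213/64 }, Right { -425/128, -53/16, -13/4, -3, -2, -1, 0 } => simplest -851/256
RRRRBBRBRBBRR: Left { -4, -7/2, -27/8, -107/32, -213/64 }, Right { -851/256, -425/128, -53/16, -13/4, -3, -2, -1, 0 } => simplest -1703/512
RRRRBBRBRBBRRB: Left { -4, -7/2, -27/8, -107/32, -213/64, -1703/512 }, Right { -851/256, -425/128, -53/16, -13/4, -3, -2, -1, 0 } => simplest -3405/1024
RRRRBBRBRBBRRBR: Left { -4, -7/2, -27/8, -107/32, -213/64, -1703/512 }, Right { -3405/1024, -851/256, -425/128, -53/16, -13/4, -3, -2, -1, 0 } => simplest -6811/2048

-6811/2048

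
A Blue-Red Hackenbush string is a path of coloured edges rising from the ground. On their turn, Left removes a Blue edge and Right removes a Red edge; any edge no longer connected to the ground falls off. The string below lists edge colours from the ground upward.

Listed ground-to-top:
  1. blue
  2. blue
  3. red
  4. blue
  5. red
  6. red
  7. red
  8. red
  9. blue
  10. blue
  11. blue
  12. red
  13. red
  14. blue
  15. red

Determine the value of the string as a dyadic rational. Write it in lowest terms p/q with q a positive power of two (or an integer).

G_1 [b]  L=[0]  R=[∅]  gives 1
G_2 [bb]  L=[0 1]  R=[∅]  gives 2
G_3 [bbr]  L=[0 1]  R=[2]  gives 3/2
G_4 [bbrb]  L=[0 1 3/2]  R=[2]  gives 7/4
G_5 [bbrbr]  L=[0 1 3/2]  R=[7/4 2]  gives 13/8
G_6 [bbrbrr]  L=[0 1 3/2]  R=[13/8 7/4 2]  gives 25/16
G_7 [bbrbrrr]  L=[0 1 3/2]  R=[25/16 13/8 7/4 2]  gives 49/32
G_8 [bbrbrrrr]  L=[0 1 3/2]  R=[49/32 25/16 13/8 7/4 2]  gives 97/64
G_9 [bbrbrrrrb]  L=[0 1 3/2 97/64]  R=[49/32 25/16 13/8 7/4 2]  gives 195/128
G_10 [bbrbrrrrbb]  L=[0 1 3/2 97/64 195/128]  R=[49/32 25/16 13/8 7/4 2]  gives 391/256
G_11 [bbrbrrrrbbb]  L=[0 1 3/2 97/64 195/128 391/256]  R=[49/32 25/16 13/8 7/4 2]  gives 783/512
G_12 [bbrbrrrrbbbr]  L=[0 1 3/2 97/64 195/128 391/256]  R=[783/512 49/32 25/16 13/8 7/4 2]  gives 1565/1024
G_13 [bbrbrrrrbbbrr]  L=[0 1 3/2 97/64 195/128 391/256]  R=[1565/1024 783/512 49/32 25/16 13/8 7/4 2]  gives 3129/2048
G_14 [bbrbrrrrbbbrrb]  L=[0 1 3/2 97/64 195/128 391/256 3129/2048]  R=[1565/1024 783/512 49/32 25/16 13/8 7/4 2]  gives 6259/4096
G_15 [bbrbrrrrbbbrrbr]  L=[0 1 3/2 97/64 195/128 391/256 3129/2048]  R=[6259/4096 1565/1024 783/512 49/32 25/16 13/8 7/4 2]  gives 12517/8192

12517/8192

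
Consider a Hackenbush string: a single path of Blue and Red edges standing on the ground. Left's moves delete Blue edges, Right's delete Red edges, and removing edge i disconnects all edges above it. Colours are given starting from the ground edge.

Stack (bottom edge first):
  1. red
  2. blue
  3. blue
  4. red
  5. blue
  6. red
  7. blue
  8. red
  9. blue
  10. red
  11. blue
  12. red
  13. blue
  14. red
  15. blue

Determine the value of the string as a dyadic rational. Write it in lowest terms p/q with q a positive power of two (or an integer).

Build value(s[:k]) for k = 1..15, string s = red blue blue red blue red blue red blue red blue red blue red blue.
value(r) = { — | 0 } — -1
value(rb) = { -1 | 0 } — -1/2
value(rbb) = { -1,-1/2 | 0 } — -1/4
value(rbbr) = { -1,-1/2 | -1/4,0 } — -3/8
value(rbbrb) = { -1,-1/2,-3/8 | -1/4,0 } — -5/16
value(rbbrbr) = { -1,-1/2,-3/8 | -5/16,-1/4,0 } — -11/32
value(rbbrbrb) = { -1,-1/2,-3/8,-11/32 | -5/16,-1/4,0 } — -21/64
value(rbbrbrbr) = { -1,-1/2,-3/8,-11/32 | -21/64,-5/16,-1/4,0 } — -43/128
value(rbbrbrbrb) = { -1,-1/2,-3/8,-11/32,-43/128 | -21/64,-5/16,-1/4,0 } — -85/256
value(rbbrbrbrbr) = { -1,-1/2,-3/8,-11/32,-43/128 | -85/256,-21/64,-5/16,-1/4,0 } — -171/512
value(rbbrbrbrbrb) = { -1,-1/2,-3/8,-11/32,-43/128,-171/512 | -85/256,-21/64,-5/16,-1/4,0 } — -341/1024
value(rbbrbrbrbrbr) = { -1,-1/2,-3/8,-11/32,-43/128,-171/512 | -341/1024,-85/256,-21/64,-5/16,-1/4,0 } — -683/2048
value(rbbrbrbrbrbrb) = { -1,-1/2,-3/8,-11/32,-43/128,-171/512,-683/2048 | -341/1024,-85/256,-21/64,-5/16,-1/4,0 } — -1365/4096
value(rbbrbrbrbrbrbr) = { -1,-1/2,-3/8,-11/32,-43/128,-171/512,-683/2048 | -1365/4096,-341/1024,-85/256,-21/64,-5/16,-1/4,0 } — -2731/8192
value(rbbrbrbrbrbrbrb) = { -1,-1/2,-3/8,-11/32,-43/128,-171/512,-683/2048,-2731/8192 | -1365/4096,-341/1024,-85/256,-21/64,-5/16,-1/4,0 } — -5461/16384

-5461/16384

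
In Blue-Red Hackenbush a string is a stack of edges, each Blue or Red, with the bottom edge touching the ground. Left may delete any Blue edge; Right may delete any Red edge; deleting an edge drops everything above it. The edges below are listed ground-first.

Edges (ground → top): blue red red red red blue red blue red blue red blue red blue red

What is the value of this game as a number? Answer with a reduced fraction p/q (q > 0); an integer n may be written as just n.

1365/16384

b: Left { 0 }, Right { — } — simplest 1
br: Left { 0 }, Right { 1 } — simplest 1/2
brr: Left { 0 }, Right { 1/2 1 } — simplest 1/4
brrr: Left { 0 }, Right { 1/4 1/2 1 } — simplest 1/8
brrrr: Left { 0 }, Right { 1/8 1/4 1/2 1 } — simplest 1/16
brrrrb: Left { 0 1/16 }, Right { 1/8 1/4 1/2 1 } — simplest 3/32
brrrrbr: Left { 0 1/16 }, Right { 3/32 1/8 1/4 1/2 1 } — simplest 5/64
brrrrbrb: Left { 0 1/16 5/64 }, Right { 3/32 1/8 1/4 1/2 1 } — simplest 11/128
brrrrbrbr: Left { 0 1/16 5/64 }, Right { 11/128 3/32 1/8 1/4 1/2 1 } — simplest 21/256
brrrrbrbrb: Left { 0 1/16 5/64 21/256 }, Right { 11/128 3/32 1/8 1/4 1/2 1 } — simplest 43/512
brrrrbrbrbr: Left { 0 1/16 5/64 21/256 }, Right { 43/512 11/128 3/32 1/8 1/4 1/2 1 } — simplest 85/1024
brrrrbrbrbrb: Left { 0 1/16 5/64 21/256 85/1024 }, Right { 43/512 11/128 3/32 1/8 1/4 1/2 1 } — simplest 171/2048
brrrrbrbrbrbr: Left { 0 1/16 5/64 21/256 85/1024 }, Right { 171/2048 43/512 11/128 3/32 1/8 1/4 1/2 1 } — simplest 341/4096
brrrrbrbrbrbrb: Left { 0 1/16 5/64 21/256 85/1024 341/4096 }, Right { 171/2048 43/512 11/128 3/32 1/8 1/4 1/2 1 } — simplest 683/8192
brrrrbrbrbrbrbr: Left { 0 1/16 5/64 21/256 85/1024 341/4096 }, Right { 683/8192 171/2048 43/512 11/128 3/32 1/8 1/4 1/2 1 } — simplest 1365/16384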